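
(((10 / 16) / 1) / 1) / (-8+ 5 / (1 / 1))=-5 / 24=-0.21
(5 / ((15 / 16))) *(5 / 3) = 80 / 9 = 8.89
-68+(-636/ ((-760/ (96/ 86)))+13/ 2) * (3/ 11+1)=-2630421/ 44935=-58.54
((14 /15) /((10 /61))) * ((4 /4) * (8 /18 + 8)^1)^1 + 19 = 45277 /675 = 67.08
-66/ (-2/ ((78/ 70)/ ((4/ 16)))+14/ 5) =-25740/ 917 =-28.07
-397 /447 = -0.89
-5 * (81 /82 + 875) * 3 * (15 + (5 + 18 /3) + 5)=-33401415 /82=-407334.33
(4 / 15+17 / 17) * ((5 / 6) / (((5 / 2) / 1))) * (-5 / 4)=-19 / 36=-0.53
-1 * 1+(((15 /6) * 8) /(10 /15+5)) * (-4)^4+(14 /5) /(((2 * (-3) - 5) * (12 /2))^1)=2531476 /2805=902.49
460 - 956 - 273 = -769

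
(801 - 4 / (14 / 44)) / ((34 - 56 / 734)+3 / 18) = 12152838 / 525469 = 23.13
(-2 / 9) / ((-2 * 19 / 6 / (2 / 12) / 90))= 10 / 19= 0.53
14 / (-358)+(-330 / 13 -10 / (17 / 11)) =-31.89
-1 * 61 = -61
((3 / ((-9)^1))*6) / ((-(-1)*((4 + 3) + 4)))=-2 / 11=-0.18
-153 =-153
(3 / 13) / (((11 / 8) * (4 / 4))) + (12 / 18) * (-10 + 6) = -1072 / 429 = -2.50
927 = 927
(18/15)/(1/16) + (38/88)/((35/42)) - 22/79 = 19.44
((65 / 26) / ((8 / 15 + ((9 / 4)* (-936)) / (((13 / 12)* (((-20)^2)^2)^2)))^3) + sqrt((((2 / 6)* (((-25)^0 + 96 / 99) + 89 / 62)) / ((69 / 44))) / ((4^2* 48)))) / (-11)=-2211840000000000000000000000000 / 1476394377360268992267098374621 - sqrt(9934942) / 1129392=-1.50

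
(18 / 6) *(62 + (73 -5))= 390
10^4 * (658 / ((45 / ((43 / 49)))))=8084000 / 63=128317.46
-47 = -47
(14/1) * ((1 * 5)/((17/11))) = 770/17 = 45.29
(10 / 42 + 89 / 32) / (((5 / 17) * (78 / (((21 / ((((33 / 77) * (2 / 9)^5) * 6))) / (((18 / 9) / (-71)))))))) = -37491786927 / 532480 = -70409.76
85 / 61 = 1.39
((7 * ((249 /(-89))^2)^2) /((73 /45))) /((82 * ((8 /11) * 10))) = 2663977932693 /6009200874016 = 0.44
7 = 7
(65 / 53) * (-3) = -3.68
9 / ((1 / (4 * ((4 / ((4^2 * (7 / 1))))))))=1.29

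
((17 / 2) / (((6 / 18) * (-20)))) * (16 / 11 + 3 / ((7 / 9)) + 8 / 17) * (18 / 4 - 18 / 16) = -613089 / 24640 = -24.88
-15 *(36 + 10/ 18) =-1645/ 3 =-548.33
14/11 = 1.27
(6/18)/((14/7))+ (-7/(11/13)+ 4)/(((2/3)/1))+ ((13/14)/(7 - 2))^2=-1003823/161700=-6.21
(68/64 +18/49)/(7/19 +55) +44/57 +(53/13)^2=138394226899/7944990144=17.42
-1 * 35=-35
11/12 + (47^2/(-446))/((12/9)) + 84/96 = -2573/1338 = -1.92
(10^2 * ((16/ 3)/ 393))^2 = 2560000/ 1390041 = 1.84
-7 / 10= -0.70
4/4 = 1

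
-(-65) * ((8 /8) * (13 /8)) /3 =35.21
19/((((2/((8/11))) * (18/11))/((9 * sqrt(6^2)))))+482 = 710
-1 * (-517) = 517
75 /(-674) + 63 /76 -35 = -878039 /25612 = -34.28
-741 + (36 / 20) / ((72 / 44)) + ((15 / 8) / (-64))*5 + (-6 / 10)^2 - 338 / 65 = -9534547 / 12800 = -744.89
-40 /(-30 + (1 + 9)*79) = -1 /19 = -0.05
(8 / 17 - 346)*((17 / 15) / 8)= -979 / 20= -48.95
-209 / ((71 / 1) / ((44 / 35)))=-9196 / 2485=-3.70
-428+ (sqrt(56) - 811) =-1239+ 2 * sqrt(14) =-1231.52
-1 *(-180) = 180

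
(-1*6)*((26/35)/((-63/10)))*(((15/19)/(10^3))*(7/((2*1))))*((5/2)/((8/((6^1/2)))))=0.00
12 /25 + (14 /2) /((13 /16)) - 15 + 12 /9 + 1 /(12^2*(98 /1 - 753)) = -28025681 /6130800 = -4.57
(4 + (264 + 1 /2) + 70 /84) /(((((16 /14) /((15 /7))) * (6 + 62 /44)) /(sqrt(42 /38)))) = 11110 * sqrt(399) /3097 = 71.66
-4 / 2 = -2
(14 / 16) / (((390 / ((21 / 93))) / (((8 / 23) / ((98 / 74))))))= 37 / 278070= 0.00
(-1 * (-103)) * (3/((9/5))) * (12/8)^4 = 13905/16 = 869.06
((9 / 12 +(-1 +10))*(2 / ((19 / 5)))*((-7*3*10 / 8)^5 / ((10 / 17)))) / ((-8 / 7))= 59232227315625 / 622592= 95138111.82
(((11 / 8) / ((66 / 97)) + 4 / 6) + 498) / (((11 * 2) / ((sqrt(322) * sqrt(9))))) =24033 * sqrt(322) / 352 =1225.16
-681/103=-6.61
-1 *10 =-10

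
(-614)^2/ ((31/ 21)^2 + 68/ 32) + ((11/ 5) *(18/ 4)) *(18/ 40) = 53204381487/ 607400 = 87593.65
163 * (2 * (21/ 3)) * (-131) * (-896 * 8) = 2142816256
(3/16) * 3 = 9/16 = 0.56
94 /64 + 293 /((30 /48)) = 75243 /160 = 470.27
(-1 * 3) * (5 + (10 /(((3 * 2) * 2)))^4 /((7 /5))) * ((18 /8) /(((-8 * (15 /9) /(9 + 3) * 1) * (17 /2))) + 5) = -15699443 /205632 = -76.35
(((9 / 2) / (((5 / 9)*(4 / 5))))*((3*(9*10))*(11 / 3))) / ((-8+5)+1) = -40095 / 8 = -5011.88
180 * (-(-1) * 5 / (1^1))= 900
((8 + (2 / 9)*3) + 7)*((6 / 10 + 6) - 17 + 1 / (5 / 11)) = -1927 / 15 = -128.47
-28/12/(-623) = 1/267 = 0.00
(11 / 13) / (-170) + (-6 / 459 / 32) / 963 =-762761 / 153232560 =-0.00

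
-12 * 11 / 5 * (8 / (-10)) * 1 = 528 / 25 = 21.12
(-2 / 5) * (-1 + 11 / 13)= 4 / 65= 0.06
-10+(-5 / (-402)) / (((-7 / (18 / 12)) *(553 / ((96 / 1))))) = -2593690 / 259357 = -10.00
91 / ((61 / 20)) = 1820 / 61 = 29.84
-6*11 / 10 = -33 / 5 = -6.60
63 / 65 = 0.97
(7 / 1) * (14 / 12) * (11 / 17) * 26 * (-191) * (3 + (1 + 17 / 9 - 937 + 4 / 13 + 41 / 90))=24414097.42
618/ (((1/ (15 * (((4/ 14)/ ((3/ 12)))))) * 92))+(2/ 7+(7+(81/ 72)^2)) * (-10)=152715/ 5152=29.64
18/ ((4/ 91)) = 819/ 2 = 409.50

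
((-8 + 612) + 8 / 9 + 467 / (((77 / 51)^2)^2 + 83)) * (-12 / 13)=-3276676897259 / 5817481059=-563.25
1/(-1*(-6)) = 1/6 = 0.17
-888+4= -884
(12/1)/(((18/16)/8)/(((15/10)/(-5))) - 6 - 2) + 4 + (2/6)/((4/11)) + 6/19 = 235751/61788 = 3.82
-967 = -967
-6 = -6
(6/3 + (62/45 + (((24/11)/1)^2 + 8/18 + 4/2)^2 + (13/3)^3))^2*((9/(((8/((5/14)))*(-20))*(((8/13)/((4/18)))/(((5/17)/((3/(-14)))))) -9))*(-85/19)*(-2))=1680.50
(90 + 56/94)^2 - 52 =18015696/2209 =8155.59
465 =465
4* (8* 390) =12480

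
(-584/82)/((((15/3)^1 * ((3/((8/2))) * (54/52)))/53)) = -96.93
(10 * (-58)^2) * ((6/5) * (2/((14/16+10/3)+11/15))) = 9688320/593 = 16337.81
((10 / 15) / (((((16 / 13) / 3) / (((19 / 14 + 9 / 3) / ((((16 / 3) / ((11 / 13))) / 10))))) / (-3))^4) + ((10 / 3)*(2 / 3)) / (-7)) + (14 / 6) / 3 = 201997714335128698531 / 46404974149632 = 4352932.37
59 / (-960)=-59 / 960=-0.06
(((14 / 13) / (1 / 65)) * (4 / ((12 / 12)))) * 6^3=60480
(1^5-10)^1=-9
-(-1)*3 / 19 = 3 / 19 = 0.16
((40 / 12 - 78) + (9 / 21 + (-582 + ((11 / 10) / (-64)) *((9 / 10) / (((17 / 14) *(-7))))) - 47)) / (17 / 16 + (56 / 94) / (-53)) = -2001212408411 / 2991588600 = -668.95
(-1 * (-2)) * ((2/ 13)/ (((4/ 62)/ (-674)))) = -41788/ 13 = -3214.46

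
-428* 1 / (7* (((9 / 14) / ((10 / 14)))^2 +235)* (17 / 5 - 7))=107000 / 1485603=0.07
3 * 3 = 9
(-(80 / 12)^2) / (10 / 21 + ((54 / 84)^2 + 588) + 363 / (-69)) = -0.08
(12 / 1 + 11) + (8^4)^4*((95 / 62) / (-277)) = -13370061393558659 / 8587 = -1557011924252.78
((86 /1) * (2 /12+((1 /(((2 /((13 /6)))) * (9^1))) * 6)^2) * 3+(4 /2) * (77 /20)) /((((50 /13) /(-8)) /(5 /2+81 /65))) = -24361688 /16875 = -1443.66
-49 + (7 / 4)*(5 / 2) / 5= -385 / 8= -48.12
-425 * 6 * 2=-5100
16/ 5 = 3.20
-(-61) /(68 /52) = 793 /17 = 46.65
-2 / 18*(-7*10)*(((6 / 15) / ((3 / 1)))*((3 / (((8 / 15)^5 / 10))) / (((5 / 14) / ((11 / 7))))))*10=32484375 / 1024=31723.02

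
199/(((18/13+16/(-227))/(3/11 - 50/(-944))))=993038059/20134576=49.32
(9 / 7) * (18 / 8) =81 / 28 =2.89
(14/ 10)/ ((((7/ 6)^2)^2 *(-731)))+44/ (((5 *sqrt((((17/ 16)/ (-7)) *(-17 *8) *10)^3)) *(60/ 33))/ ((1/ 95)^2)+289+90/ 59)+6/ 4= 261463700817550000 *sqrt(35)/ 8554644877572312873746857+32151802971797782879599965757731/ 21449317740883387237731706961810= 1.50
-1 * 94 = -94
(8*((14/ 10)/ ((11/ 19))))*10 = 2128/ 11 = 193.45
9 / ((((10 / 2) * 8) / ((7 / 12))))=21 / 160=0.13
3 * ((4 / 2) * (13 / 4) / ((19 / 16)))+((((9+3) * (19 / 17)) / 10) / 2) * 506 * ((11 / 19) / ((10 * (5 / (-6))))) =-288786 / 40375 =-7.15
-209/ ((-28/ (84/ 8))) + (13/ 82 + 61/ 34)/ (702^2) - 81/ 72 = 13267085167/ 171742194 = 77.25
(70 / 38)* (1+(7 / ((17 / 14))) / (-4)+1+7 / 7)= 1855 / 646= 2.87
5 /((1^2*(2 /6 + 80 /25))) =75 /53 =1.42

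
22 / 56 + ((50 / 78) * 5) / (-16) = 0.19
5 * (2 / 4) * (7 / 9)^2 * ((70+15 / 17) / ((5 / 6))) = 59045 / 459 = 128.64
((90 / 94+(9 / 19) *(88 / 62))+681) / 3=6299080 / 27683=227.54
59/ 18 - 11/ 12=85/ 36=2.36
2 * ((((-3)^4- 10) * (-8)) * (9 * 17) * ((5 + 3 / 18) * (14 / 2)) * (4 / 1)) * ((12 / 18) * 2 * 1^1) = -33525632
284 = 284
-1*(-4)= 4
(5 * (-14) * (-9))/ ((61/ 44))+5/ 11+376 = 557521/ 671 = 830.88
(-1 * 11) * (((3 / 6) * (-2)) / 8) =11 / 8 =1.38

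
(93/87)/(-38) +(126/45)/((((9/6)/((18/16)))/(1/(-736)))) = -125651/4055360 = -0.03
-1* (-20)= 20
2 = 2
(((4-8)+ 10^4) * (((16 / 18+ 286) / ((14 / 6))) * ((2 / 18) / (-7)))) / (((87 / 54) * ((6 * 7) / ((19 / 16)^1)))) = -416993 / 1218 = -342.36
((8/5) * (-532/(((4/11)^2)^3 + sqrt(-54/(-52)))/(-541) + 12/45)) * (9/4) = 1091193655457584104/1146069682761084775 + 90160770406440888 * sqrt(78)/229213936552216955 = 4.43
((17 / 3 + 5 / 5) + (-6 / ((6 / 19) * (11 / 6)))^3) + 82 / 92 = -203064839 / 183678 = -1105.55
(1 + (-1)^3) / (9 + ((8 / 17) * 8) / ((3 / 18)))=0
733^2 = 537289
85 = 85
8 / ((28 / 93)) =186 / 7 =26.57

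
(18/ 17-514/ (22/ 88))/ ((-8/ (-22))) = -192137/ 34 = -5651.09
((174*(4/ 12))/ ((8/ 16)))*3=348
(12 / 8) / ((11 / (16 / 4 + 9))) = 39 / 22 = 1.77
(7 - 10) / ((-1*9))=1 / 3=0.33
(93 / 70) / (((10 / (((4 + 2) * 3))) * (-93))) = -9 / 350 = -0.03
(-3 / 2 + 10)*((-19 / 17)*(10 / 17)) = -95 / 17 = -5.59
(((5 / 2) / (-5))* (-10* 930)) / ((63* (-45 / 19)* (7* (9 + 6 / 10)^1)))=-14725 / 31752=-0.46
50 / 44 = 25 / 22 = 1.14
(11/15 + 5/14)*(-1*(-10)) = 229/21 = 10.90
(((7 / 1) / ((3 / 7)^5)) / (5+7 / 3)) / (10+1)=117649 / 19602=6.00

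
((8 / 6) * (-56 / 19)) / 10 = -112 / 285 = -0.39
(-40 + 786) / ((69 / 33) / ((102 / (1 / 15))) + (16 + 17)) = 12555180 / 555413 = 22.61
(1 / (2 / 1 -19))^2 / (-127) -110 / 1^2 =-4037331 / 36703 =-110.00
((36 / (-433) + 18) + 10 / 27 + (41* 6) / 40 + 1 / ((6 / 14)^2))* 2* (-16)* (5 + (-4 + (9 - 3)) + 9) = -894327424 / 58455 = -15299.42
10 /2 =5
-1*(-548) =548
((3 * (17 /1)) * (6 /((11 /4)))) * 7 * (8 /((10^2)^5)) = 1071 /1718750000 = 0.00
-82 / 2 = -41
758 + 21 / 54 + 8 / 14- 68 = 87061 / 126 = 690.96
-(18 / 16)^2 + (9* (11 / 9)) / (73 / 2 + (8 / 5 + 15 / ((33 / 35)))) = -403781 / 380224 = -1.06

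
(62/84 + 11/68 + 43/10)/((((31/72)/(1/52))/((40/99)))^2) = 11880640/7015581573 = 0.00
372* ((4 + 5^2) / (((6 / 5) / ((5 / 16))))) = 22475 / 8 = 2809.38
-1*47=-47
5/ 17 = 0.29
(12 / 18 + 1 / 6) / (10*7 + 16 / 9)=15 / 1292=0.01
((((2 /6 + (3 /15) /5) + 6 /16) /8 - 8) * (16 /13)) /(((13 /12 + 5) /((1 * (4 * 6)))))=-910824 /23725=-38.39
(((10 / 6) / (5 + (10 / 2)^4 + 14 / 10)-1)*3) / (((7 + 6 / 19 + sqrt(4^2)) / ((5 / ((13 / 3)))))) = -538422 / 1764763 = -0.31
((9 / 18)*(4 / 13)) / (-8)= -1 / 52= -0.02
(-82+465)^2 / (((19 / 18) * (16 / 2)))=1320201 / 76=17371.07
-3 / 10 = -0.30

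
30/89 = 0.34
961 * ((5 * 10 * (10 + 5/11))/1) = 5525750/11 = 502340.91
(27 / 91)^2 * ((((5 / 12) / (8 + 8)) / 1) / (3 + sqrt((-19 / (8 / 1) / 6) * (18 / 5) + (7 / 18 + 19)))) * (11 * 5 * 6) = -27064125 / 106891148 + 601425 * sqrt(64670) / 427564592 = 0.10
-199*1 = -199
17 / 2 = 8.50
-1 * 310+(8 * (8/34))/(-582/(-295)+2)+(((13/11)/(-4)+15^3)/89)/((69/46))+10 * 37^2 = 392230788107/29258394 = 13405.75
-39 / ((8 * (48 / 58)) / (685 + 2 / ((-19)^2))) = -4035.11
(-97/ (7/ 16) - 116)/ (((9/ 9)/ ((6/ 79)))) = -14184/ 553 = -25.65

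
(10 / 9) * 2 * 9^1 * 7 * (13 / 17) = 1820 / 17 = 107.06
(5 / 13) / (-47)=-5 / 611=-0.01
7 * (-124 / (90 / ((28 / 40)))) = -1519 / 225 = -6.75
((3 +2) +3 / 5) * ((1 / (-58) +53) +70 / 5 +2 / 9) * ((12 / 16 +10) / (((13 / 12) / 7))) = 147831334 / 5655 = 26141.70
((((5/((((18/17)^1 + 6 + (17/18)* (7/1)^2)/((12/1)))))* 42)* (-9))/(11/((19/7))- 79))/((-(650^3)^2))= -86751/1153169921434375000000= -0.00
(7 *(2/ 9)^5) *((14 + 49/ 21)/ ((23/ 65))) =0.18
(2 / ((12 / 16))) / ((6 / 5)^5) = 1.07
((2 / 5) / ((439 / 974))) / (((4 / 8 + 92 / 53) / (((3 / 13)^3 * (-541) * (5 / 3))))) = -335130024 / 76194157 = -4.40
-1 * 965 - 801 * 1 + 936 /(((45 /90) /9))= 15082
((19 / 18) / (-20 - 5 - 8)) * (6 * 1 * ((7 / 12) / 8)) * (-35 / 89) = 4655 / 845856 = 0.01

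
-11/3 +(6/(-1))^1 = -29/3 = -9.67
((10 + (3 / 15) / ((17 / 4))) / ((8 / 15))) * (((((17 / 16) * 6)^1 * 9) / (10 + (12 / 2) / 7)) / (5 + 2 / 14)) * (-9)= -1694763 / 9728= -174.21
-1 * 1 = -1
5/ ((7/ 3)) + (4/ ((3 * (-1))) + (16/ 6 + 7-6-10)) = -116/ 21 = -5.52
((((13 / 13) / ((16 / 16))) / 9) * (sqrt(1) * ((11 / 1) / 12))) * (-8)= -22 / 27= -0.81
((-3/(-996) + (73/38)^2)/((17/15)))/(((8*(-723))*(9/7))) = -1291115/2946201864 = -0.00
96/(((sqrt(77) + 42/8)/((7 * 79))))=-637056/113 + 121344 * sqrt(77)/113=3785.25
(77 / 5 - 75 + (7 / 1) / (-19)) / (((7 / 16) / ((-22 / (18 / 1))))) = 111408 / 665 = 167.53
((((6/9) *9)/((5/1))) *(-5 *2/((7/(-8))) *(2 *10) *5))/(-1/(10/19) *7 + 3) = -96000/721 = -133.15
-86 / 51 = -1.69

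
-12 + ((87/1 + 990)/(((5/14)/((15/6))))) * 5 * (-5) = -188487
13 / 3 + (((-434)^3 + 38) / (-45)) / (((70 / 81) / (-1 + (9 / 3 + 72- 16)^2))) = 768089794991 / 105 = 7315140904.68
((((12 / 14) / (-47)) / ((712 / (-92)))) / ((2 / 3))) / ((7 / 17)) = 0.01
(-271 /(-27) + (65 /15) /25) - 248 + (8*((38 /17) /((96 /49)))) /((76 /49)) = -231.90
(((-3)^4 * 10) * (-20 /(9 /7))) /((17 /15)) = -189000 /17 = -11117.65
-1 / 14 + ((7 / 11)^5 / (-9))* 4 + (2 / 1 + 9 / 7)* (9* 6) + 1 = 3618357931 / 20292426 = 178.31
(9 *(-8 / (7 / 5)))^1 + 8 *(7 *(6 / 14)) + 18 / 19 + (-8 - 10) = -5916 / 133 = -44.48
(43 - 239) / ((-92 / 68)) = 3332 / 23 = 144.87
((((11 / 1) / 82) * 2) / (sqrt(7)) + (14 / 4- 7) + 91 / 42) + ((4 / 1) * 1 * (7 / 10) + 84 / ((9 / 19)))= 11 * sqrt(7) / 287 + 894 / 5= 178.90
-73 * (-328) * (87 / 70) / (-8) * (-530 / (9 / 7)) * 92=423222172 / 3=141074057.33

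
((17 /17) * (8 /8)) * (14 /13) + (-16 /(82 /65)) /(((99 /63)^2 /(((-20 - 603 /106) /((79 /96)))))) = 43585196858 /270032191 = 161.41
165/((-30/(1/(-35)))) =11/70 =0.16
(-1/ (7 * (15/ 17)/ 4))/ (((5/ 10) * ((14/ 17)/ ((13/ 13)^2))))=-1156/ 735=-1.57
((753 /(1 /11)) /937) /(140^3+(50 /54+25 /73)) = 16325793 /5067695630500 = 0.00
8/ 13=0.62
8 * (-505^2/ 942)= -1020100/ 471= -2165.82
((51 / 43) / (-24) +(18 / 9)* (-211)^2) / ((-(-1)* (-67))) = -30630431 / 23048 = -1328.98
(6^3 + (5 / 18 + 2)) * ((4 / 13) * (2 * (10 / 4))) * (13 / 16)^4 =146.35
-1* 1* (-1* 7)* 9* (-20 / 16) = -315 / 4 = -78.75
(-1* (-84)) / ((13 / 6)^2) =3024 / 169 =17.89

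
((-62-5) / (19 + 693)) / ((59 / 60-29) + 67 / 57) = 19095 / 5446622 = 0.00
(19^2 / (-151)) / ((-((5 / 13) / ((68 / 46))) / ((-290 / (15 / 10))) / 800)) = -14807353600 / 10419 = -1421187.60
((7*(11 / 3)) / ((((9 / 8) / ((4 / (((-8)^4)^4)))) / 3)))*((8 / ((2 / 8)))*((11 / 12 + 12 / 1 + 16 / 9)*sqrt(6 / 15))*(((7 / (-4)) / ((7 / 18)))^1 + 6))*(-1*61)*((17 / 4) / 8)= -42240121*sqrt(10) / 9499780463984640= -0.00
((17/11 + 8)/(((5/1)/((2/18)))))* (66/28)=0.50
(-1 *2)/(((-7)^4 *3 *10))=-1/36015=-0.00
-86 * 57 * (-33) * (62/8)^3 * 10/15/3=267731717/16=16733232.31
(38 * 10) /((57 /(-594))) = -3960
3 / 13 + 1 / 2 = 0.73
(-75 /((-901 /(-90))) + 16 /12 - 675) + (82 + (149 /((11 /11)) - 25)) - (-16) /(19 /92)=-20423891 /51357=-397.68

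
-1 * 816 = -816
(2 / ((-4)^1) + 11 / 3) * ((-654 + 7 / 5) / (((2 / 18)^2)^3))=-10982582559 / 10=-1098258255.90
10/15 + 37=113/3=37.67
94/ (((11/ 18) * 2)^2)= 7614/ 121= 62.93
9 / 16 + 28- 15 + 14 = 441 / 16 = 27.56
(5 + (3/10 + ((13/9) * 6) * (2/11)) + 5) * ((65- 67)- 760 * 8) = -11917679/165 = -72228.36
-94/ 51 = -1.84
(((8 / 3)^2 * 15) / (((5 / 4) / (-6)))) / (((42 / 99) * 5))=-8448 / 35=-241.37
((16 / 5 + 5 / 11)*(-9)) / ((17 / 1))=-1809 / 935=-1.93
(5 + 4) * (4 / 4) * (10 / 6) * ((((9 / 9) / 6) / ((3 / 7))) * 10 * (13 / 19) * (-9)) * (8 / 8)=-6825 / 19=-359.21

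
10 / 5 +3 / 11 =25 / 11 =2.27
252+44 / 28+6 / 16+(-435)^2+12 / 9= 31832687 / 168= 189480.28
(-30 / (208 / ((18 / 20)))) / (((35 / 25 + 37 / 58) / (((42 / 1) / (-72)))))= 3045 / 81952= 0.04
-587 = -587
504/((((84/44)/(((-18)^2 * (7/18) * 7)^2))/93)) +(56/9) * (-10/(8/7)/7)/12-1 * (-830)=1031377907377/54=19099590877.35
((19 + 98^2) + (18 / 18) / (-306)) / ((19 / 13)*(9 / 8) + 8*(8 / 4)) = 153121124 / 280755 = 545.39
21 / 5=4.20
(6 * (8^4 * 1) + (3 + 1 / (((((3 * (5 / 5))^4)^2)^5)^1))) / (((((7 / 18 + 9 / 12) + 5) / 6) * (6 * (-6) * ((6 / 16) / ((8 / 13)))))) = -38249377192724512383971840 / 34928972863870556445273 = -1095.06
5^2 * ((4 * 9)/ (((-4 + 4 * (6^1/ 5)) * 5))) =225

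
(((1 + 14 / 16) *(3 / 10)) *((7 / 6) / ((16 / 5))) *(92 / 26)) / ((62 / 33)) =79695 / 206336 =0.39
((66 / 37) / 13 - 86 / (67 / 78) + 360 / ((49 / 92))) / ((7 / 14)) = 1818948132 / 1579123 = 1151.87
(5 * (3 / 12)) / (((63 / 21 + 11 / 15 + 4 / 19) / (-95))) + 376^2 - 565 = 632950881 / 4496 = 140780.89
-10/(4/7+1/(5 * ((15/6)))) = -875/57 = -15.35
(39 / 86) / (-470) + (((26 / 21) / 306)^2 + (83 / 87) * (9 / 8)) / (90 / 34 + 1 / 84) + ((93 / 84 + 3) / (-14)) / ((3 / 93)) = -15661054619672381 / 1801839796971480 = -8.69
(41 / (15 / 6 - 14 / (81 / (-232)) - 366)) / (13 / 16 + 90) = -106272 / 76124123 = -0.00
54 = 54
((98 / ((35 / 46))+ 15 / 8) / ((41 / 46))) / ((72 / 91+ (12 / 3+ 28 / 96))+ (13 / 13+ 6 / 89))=5842019274 / 245071145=23.84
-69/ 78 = -0.88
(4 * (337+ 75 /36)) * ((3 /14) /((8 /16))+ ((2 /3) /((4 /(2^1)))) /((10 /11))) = 679523 /630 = 1078.61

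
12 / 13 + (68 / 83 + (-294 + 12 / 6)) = -313188 / 1079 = -290.26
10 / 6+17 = 56 / 3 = 18.67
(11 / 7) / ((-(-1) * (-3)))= -11 / 21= -0.52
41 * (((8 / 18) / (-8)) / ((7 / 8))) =-164 / 63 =-2.60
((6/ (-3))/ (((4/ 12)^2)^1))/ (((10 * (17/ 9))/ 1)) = -81/ 85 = -0.95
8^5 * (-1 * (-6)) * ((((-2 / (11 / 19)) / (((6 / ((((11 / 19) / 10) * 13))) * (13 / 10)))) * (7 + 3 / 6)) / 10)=-49152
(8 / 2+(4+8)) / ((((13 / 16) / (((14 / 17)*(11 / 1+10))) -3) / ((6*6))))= -2709504 / 13891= -195.05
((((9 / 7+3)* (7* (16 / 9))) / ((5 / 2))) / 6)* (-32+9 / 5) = -4832 / 45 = -107.38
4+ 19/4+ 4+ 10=91/4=22.75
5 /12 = 0.42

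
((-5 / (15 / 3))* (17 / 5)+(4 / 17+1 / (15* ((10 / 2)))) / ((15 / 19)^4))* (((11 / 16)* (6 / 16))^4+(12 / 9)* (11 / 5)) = -1053649533118810111 / 129950023680000000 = -8.11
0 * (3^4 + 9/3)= 0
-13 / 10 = -1.30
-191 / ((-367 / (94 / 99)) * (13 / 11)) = 0.42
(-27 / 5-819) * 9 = -37098 / 5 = -7419.60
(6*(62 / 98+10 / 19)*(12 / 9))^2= 74511424 / 866761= 85.97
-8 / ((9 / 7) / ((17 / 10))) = -476 / 45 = -10.58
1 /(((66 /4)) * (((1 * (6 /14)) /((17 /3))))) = 238 /297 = 0.80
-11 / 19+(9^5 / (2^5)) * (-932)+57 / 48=-522819661 / 304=-1719801.52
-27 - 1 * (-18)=-9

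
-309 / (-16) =309 / 16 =19.31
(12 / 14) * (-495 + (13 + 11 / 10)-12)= -14787 / 35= -422.49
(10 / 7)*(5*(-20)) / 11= -1000 / 77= -12.99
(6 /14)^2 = 9 /49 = 0.18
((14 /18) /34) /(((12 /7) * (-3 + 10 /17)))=-0.01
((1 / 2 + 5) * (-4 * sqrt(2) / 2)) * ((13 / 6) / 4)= -143 * sqrt(2) / 24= -8.43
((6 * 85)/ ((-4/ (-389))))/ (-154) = -99195/ 308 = -322.06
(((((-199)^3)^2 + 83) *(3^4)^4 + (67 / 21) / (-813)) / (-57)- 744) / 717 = -45642389656954822702753289 / 697756437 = -65413068567585027.82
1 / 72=0.01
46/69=2/3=0.67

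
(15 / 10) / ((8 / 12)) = 9 / 4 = 2.25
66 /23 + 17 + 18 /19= 9097 /437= 20.82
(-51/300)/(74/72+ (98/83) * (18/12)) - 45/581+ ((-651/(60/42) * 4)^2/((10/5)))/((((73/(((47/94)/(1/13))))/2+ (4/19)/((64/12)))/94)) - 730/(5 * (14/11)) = 3748342521582986993/135733455305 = 27615465.27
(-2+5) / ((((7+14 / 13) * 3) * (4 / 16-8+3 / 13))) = -676 / 41055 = -0.02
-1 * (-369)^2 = -136161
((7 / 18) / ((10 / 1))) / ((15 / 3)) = 7 / 900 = 0.01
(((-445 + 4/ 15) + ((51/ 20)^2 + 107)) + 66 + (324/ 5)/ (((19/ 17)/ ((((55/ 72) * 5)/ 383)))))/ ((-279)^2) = -2311052729/ 679738748400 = -0.00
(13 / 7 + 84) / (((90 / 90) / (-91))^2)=710983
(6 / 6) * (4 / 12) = 1 / 3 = 0.33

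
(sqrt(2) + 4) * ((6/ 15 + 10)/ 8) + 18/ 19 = 13 * sqrt(2)/ 10 + 584/ 95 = 7.99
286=286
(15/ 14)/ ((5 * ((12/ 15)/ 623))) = 1335/ 8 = 166.88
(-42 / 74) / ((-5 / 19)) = 399 / 185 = 2.16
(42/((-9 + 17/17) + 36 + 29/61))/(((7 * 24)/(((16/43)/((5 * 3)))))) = 244/1120365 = 0.00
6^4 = 1296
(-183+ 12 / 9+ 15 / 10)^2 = 1168561 / 36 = 32460.03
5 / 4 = 1.25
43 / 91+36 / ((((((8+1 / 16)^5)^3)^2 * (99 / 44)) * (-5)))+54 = 51508657673088646812035181012193116379615323928751526823205321138129 / 945589640559020952167682362777020573547410266494382037758843808455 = 54.47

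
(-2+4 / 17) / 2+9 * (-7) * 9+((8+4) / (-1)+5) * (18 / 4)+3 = -20277 / 34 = -596.38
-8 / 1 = -8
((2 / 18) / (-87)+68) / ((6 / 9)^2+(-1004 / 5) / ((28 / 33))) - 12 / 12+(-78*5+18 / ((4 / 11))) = -119596361 / 349914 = -341.79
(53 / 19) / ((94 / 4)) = 106 / 893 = 0.12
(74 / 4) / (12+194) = 37 / 412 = 0.09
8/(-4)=-2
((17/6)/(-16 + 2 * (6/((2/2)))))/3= -17/72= -0.24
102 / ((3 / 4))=136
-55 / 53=-1.04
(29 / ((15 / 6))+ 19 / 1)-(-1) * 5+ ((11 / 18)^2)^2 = 35.74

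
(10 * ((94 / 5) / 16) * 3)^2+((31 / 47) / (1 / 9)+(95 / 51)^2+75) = 2595486671 / 1955952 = 1326.97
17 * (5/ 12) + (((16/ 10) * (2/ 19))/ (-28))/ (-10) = 282649/ 39900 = 7.08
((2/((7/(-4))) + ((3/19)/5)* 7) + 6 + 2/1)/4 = 4707/2660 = 1.77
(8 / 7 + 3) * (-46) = -190.57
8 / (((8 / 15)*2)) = 7.50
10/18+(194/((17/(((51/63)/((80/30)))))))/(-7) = 107/1764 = 0.06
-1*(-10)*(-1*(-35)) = 350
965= 965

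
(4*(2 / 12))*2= 4 / 3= 1.33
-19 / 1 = -19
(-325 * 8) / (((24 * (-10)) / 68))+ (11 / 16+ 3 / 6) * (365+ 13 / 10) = 562391 / 480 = 1171.65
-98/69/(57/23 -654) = 0.00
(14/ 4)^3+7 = 399/ 8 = 49.88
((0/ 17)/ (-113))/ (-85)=0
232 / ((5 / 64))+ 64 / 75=222784 / 75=2970.45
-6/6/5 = -1/5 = -0.20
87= 87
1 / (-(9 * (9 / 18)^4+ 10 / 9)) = -144 / 241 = -0.60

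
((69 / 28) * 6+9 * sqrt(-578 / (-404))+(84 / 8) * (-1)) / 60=1 / 14+51 * sqrt(202) / 4040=0.25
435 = 435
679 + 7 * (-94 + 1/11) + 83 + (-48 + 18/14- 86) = -2162/77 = -28.08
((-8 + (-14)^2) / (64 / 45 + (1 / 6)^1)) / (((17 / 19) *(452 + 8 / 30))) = 0.29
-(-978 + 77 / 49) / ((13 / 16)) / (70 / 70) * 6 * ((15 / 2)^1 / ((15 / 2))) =656160 / 91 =7210.55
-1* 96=-96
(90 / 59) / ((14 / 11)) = 495 / 413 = 1.20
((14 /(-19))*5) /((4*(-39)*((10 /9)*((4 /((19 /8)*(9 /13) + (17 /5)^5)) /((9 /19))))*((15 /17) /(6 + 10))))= 158721667713 /7626125000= 20.81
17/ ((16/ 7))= 119/ 16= 7.44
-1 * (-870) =870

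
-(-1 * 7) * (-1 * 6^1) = -42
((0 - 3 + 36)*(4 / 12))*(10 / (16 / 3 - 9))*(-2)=60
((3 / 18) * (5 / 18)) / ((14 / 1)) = 5 / 1512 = 0.00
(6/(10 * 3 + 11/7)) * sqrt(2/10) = 42 * sqrt(5)/1105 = 0.08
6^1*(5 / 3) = 10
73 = 73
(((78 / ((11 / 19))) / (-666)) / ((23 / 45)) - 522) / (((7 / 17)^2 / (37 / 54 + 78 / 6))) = -348131194979 / 8256402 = -42165.00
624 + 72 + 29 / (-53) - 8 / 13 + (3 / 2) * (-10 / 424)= 694.80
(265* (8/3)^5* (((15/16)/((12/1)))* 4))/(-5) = -542720/243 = -2233.42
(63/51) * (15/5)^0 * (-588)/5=-145.27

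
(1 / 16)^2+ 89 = 22785 / 256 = 89.00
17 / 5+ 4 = 37 / 5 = 7.40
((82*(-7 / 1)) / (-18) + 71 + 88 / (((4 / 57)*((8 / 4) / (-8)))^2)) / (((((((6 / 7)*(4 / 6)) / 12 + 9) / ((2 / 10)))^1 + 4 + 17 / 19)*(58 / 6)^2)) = 1027079466 / 16822523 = 61.05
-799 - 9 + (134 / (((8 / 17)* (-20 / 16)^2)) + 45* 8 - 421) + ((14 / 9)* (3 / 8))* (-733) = -334303 / 300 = -1114.34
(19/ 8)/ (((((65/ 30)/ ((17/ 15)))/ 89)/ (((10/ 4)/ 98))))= 28747/ 10192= 2.82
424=424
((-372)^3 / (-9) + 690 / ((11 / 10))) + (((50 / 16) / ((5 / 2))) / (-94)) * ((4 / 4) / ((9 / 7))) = 5720499.26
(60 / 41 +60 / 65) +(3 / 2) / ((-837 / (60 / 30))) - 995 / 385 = -2307358 / 11450439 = -0.20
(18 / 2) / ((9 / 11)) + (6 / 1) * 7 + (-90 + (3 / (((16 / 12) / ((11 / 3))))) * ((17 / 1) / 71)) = -9947 / 284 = -35.02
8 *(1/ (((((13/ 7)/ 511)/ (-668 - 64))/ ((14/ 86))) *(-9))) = 48876128/ 1677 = 29144.98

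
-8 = -8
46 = 46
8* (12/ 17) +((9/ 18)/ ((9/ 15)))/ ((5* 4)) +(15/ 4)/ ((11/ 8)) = 37771/ 4488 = 8.42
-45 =-45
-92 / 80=-23 / 20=-1.15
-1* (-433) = 433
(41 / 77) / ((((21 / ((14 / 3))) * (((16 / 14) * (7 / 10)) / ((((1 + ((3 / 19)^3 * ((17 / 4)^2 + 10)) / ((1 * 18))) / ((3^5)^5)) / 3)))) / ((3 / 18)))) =45271175 / 4639571634255539490432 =0.00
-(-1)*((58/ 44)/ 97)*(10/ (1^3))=145/ 1067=0.14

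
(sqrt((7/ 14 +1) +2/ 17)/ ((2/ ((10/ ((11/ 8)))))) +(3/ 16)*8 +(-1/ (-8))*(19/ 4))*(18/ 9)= 67/ 16 +40*sqrt(1870)/ 187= 13.44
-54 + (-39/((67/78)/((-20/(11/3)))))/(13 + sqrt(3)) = -2116854/61171 - 91260*sqrt(3)/61171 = -37.19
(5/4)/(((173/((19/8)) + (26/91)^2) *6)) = 4655/1629408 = 0.00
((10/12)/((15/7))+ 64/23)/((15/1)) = 1313/6210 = 0.21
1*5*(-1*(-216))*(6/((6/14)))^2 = 211680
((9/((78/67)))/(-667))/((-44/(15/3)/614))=308535/381524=0.81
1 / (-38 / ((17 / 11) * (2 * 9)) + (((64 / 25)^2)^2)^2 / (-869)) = -20287628173828125 / 70778836719933493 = -0.29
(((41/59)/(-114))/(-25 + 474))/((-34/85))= 205/6039948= 0.00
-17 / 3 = -5.67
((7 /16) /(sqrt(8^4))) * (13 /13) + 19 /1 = 19463 /1024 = 19.01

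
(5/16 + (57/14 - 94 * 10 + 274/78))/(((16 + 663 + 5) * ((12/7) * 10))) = -4071427/51217920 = -0.08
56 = 56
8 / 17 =0.47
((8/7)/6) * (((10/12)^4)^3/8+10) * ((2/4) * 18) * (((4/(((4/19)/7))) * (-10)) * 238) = -5434007.59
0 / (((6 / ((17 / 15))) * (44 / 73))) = 0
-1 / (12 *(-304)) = 1 / 3648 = 0.00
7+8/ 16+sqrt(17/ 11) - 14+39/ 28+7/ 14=-129/ 28+sqrt(187)/ 11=-3.36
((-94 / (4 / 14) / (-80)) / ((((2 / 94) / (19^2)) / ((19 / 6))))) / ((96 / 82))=4348489397 / 23040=188736.52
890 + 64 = 954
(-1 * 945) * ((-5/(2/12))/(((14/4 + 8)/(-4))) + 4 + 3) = -378945/23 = -16475.87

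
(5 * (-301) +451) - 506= -1560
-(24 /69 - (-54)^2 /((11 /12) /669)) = 538421816 /253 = 2128149.47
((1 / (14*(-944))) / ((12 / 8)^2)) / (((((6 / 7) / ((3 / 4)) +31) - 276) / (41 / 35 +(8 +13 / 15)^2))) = 31417 / 2855213550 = 0.00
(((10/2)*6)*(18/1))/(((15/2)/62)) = 4464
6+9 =15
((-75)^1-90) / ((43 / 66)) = -10890 / 43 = -253.26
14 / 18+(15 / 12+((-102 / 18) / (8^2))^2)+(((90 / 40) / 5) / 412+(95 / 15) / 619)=24055018849 / 11751690240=2.05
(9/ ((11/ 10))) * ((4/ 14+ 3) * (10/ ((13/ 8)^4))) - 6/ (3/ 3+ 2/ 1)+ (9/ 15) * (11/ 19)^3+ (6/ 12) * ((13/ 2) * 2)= 6511909985277/ 150842922230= 43.17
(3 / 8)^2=9 / 64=0.14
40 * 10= 400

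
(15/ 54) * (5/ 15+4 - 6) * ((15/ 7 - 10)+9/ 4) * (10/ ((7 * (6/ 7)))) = 19625/ 4536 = 4.33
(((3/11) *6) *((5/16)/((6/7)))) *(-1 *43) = -4515/176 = -25.65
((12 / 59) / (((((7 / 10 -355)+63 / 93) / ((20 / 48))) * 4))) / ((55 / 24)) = -620 / 23715109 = -0.00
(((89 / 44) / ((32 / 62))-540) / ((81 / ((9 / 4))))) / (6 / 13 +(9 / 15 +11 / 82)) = -1005773665 / 80758656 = -12.45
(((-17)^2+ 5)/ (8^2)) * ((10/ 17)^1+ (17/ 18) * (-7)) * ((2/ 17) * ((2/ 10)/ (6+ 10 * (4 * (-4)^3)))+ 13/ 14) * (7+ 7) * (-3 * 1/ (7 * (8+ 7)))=6068075657/ 590484800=10.28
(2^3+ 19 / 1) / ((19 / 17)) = 459 / 19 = 24.16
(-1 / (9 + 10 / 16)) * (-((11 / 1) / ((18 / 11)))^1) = 44 / 63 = 0.70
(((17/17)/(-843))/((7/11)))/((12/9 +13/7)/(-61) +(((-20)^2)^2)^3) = -671/1474400255999999981173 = -0.00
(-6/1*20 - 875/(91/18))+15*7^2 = 5745/13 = 441.92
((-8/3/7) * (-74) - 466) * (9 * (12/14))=-165492/49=-3377.39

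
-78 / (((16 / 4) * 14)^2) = -39 / 1568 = -0.02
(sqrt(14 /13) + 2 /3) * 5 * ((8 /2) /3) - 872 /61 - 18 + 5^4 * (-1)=-358415 /549 + 20 * sqrt(182) /39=-645.93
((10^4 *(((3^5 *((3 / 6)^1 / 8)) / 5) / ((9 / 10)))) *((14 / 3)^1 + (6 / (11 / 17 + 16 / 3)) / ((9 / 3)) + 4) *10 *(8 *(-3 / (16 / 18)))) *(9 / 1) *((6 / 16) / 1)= -16886373750 / 61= -276825799.18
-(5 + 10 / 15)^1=-17 / 3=-5.67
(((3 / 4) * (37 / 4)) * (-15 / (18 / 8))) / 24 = -1.93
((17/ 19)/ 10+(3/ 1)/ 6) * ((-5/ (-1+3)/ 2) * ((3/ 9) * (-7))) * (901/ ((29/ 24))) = 706384/ 551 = 1282.00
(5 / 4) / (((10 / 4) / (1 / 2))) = 1 / 4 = 0.25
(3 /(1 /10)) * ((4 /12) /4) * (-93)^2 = 43245 /2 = 21622.50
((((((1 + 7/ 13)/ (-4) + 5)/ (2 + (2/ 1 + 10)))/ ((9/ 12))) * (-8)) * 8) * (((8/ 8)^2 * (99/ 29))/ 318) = -42240/ 139867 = -0.30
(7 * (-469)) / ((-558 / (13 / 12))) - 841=-5588657 / 6696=-834.63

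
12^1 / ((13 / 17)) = 204 / 13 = 15.69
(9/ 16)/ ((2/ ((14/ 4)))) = 0.98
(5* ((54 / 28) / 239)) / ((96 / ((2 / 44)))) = 45 / 2355584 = 0.00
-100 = -100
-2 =-2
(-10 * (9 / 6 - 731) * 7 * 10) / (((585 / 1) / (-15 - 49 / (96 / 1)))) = -76035785 / 5616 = -13539.14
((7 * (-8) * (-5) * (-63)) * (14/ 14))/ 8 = -2205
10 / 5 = 2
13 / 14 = 0.93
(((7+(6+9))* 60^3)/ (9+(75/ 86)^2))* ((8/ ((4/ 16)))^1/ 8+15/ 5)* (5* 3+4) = 519376704000/ 8021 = 64752113.70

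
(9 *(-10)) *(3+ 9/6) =-405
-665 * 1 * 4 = -2660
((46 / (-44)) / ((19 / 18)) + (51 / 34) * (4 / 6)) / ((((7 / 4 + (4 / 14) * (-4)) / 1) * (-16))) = -7 / 7106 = -0.00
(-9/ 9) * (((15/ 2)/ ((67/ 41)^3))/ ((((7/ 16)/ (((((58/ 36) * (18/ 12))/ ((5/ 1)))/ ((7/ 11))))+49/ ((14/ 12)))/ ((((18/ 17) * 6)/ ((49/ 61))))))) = -1448424438120/ 4536948800111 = -0.32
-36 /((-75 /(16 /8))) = 24 /25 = 0.96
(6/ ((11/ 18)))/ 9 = 1.09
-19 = -19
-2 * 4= -8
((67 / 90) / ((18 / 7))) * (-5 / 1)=-469 / 324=-1.45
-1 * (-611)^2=-373321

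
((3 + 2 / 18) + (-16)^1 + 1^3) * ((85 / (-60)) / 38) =1819 / 4104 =0.44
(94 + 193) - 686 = -399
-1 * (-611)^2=-373321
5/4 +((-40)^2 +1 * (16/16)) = 6409/4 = 1602.25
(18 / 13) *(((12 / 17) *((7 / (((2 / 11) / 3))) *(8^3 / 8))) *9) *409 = 5877349632 / 221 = 26594342.23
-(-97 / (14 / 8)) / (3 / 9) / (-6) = -194 / 7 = -27.71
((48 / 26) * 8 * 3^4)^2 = 241864704 / 169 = 1431152.09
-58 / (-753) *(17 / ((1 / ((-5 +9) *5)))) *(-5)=-98600 / 753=-130.94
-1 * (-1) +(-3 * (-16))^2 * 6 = 13825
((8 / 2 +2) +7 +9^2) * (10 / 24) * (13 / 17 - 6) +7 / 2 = -10279 / 51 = -201.55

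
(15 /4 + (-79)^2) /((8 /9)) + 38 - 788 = 200811 /32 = 6275.34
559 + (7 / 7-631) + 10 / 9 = -629 / 9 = -69.89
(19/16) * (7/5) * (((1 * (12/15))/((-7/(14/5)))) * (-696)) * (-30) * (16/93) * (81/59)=-119968128/45725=-2623.69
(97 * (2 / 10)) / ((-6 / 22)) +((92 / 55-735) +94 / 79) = -10470634 / 13035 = -803.27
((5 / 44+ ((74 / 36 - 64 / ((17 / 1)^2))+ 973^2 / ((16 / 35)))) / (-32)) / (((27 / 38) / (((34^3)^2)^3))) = -897559959583061299736147745037032448 / 2673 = -335787489555952599976112100000000.00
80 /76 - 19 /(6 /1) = -2.11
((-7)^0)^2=1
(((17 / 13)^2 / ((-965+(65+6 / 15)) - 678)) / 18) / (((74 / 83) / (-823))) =5806265 / 104450112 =0.06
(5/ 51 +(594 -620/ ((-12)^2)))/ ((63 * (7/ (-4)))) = -360953/ 67473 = -5.35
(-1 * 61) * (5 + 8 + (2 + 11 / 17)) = -16226 / 17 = -954.47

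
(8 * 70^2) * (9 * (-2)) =-705600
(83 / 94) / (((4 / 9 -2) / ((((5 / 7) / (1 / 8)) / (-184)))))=3735 / 211876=0.02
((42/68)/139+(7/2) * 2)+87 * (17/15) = 2495433/23630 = 105.60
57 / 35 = 1.63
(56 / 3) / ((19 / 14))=784 / 57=13.75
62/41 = 1.51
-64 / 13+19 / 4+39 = 2019 / 52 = 38.83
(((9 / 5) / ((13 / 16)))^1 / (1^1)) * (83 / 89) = 11952 / 5785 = 2.07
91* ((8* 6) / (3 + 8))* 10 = 43680 / 11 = 3970.91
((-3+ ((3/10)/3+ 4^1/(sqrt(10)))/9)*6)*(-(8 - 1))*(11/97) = 20713/1455 - 308*sqrt(10)/1455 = 13.57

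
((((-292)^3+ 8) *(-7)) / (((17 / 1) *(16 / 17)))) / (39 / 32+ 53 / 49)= 17079396880 / 3607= 4735069.83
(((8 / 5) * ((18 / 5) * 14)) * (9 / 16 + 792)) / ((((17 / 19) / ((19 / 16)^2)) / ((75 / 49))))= 154177.55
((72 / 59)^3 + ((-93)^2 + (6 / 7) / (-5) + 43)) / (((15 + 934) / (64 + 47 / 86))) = 1906013038973 / 3223423405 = 591.30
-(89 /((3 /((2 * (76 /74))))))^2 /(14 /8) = -183006784 /86247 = -2121.89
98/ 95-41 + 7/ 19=-198/ 5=-39.60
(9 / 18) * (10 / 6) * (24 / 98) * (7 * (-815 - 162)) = -9770 / 7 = -1395.71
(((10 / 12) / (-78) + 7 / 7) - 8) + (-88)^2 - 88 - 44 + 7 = 3562411 / 468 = 7611.99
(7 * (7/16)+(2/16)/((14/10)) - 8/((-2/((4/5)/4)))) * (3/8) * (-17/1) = -112863/4480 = -25.19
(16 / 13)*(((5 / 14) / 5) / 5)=8 / 455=0.02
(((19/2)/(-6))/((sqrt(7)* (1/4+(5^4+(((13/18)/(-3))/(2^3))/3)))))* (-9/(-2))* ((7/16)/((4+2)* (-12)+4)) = 4617* sqrt(7)/440809184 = 0.00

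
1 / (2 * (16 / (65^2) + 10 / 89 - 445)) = -376025 / 334574902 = -0.00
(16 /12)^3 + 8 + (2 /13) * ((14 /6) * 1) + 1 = 4117 /351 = 11.73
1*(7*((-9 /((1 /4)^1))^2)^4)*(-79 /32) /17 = -48752305588224 /17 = -2867782681660.24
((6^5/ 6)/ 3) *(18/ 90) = 432/ 5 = 86.40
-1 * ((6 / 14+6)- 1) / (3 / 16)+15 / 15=-587 / 21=-27.95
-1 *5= -5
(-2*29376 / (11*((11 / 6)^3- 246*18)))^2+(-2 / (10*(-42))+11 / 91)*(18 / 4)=58098400509498483 / 28699337296855940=2.02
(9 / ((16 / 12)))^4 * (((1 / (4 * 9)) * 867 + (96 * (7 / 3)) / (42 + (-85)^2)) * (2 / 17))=372513746097 / 63251968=5889.36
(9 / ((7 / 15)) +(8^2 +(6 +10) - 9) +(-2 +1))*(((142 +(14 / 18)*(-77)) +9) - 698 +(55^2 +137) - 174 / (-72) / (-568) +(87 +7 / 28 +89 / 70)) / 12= 236498986375 / 12023424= 19669.85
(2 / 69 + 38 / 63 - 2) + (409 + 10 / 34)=407.93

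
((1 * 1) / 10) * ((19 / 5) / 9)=19 / 450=0.04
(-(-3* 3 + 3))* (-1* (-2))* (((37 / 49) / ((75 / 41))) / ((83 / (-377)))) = -2287636 / 101675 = -22.50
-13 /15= -0.87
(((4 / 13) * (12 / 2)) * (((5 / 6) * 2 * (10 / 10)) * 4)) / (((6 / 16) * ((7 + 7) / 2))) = 1280 / 273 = 4.69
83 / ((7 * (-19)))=-83 / 133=-0.62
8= 8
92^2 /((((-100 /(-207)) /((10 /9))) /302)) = 29395472 /5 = 5879094.40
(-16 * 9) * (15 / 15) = -144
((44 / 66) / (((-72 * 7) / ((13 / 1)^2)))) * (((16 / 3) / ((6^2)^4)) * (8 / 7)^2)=-169 / 182284263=-0.00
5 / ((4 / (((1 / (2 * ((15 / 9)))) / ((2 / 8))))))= 3 / 2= 1.50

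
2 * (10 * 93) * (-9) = -16740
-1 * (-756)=756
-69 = -69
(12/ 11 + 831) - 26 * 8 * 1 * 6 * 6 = -73215/ 11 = -6655.91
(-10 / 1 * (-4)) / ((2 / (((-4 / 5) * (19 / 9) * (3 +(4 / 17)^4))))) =-76248976 / 751689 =-101.44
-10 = -10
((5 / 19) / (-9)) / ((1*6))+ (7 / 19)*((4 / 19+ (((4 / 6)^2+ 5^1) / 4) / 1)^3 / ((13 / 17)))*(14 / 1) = 1034640696155 / 39521667744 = 26.18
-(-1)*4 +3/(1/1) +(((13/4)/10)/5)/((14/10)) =1973/280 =7.05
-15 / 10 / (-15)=1 / 10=0.10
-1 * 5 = -5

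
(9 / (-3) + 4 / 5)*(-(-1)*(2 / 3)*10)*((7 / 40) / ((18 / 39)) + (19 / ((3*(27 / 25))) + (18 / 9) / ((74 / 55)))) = -20386399 / 179820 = -113.37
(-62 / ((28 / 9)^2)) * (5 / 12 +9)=-94581 / 1568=-60.32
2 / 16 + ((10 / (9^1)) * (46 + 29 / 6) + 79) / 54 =15361 / 5832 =2.63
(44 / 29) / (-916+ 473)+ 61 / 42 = 781819 / 539574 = 1.45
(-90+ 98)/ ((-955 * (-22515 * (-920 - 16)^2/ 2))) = 1/ 1177353929700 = 0.00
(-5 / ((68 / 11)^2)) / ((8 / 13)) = -7865 / 36992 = -0.21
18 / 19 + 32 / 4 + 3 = 11.95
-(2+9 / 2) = -6.50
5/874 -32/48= -1733/2622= -0.66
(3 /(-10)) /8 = -3 /80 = -0.04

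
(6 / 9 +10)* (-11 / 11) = -32 / 3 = -10.67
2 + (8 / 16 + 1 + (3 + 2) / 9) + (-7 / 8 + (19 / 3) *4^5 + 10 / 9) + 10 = 51997 / 8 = 6499.62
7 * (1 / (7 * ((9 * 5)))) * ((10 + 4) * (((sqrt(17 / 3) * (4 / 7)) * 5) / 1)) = 2.12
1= 1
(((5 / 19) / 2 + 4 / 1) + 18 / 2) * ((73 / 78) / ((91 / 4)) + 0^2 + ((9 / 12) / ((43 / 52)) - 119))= -4494878228 / 2899533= -1550.21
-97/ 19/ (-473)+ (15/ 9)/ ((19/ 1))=2656/ 26961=0.10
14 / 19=0.74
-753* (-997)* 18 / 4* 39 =263510091 / 2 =131755045.50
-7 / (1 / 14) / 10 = -49 / 5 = -9.80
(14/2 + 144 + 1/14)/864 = 235/1344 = 0.17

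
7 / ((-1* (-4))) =1.75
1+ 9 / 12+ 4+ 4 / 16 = 6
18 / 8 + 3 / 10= 51 / 20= 2.55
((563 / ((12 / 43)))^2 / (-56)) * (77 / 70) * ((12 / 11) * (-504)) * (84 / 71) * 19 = 701532590157 / 710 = 988074070.64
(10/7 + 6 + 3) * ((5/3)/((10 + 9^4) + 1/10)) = 3650/1379931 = 0.00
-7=-7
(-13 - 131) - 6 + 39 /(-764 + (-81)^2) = -869511 /5797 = -149.99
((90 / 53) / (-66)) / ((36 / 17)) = -85 / 6996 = -0.01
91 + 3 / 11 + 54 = 1598 / 11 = 145.27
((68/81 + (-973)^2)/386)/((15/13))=996906521/468990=2125.65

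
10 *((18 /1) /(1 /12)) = 2160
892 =892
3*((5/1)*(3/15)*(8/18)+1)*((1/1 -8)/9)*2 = -182/27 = -6.74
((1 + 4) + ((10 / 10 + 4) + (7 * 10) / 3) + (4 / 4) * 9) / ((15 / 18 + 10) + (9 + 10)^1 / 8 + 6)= 1016 / 461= 2.20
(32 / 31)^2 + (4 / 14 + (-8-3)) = -64907 / 6727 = -9.65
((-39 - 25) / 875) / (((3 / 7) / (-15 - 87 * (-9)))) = -16384 / 125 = -131.07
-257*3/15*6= -1542/5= -308.40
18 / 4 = 9 / 2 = 4.50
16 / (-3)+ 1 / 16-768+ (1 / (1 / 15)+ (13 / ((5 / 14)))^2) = 680027 / 1200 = 566.69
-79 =-79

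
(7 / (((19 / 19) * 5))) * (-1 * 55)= -77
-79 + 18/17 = -1325/17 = -77.94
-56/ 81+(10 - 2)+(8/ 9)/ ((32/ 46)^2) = 23705/ 2592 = 9.15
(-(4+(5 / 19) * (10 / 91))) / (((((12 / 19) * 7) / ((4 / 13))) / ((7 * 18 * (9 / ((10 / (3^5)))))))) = -45703926 / 5915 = -7726.78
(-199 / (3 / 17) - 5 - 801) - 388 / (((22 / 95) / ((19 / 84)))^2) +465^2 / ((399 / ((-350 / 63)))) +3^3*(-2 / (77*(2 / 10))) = -86266887163 / 16221744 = -5317.98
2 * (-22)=-44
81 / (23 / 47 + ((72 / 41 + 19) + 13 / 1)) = 52029 / 21997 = 2.37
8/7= 1.14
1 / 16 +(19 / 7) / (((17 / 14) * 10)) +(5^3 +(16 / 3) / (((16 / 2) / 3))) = 173109 / 1360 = 127.29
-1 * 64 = -64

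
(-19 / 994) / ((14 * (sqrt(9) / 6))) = -19 / 6958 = -0.00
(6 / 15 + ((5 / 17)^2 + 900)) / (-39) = -1301203 / 56355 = -23.09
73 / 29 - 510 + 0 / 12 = -14717 / 29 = -507.48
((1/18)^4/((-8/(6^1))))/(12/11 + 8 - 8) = -11/1679616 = -0.00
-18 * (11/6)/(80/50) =-165/8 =-20.62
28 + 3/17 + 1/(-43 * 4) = 28.17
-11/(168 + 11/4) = -44/683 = -0.06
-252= -252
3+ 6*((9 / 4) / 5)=57 / 10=5.70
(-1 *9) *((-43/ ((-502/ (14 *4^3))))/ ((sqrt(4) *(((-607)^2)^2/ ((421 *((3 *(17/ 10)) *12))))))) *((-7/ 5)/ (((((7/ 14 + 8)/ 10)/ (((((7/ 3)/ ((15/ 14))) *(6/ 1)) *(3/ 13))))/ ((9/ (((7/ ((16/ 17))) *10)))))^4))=19445257595425034462035968/ 6239709497393081382506321921875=0.00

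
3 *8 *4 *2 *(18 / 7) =3456 / 7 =493.71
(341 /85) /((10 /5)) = 341 /170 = 2.01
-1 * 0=0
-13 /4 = -3.25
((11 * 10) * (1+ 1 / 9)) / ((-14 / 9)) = -78.57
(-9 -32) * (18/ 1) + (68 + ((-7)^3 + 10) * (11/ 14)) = -13043/ 14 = -931.64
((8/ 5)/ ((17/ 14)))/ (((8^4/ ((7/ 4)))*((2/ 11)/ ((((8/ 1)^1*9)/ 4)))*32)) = 4851/ 2785280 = 0.00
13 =13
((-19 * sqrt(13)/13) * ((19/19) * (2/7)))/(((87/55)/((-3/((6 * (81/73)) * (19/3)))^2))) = -293095 * sqrt(13)/219316734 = -0.00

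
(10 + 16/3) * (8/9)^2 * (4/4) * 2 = 5888/243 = 24.23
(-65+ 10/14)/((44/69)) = -15525/154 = -100.81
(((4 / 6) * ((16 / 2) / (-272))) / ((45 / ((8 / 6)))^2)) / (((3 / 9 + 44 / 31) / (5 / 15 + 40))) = -60016 / 151504425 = -0.00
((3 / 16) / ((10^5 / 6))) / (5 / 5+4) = 9 / 4000000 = 0.00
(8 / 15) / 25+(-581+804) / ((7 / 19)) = 1588931 / 2625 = 605.31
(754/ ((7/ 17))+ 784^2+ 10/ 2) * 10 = 43154450/ 7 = 6164921.43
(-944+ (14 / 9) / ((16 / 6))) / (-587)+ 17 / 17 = 18365 / 7044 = 2.61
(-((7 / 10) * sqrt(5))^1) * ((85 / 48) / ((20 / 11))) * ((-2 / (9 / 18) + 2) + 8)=-1309 * sqrt(5) / 320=-9.15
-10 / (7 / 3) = -30 / 7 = -4.29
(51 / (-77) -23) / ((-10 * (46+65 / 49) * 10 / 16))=51016 / 637725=0.08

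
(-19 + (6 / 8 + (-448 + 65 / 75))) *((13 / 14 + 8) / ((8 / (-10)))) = 498625 / 96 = 5194.01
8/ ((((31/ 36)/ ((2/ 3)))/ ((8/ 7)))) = 1536/ 217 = 7.08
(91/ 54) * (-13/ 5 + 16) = 6097/ 270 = 22.58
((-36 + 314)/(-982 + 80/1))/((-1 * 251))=139/113201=0.00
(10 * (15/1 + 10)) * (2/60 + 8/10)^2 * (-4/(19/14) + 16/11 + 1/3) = -2271875/11286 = -201.30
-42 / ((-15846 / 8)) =0.02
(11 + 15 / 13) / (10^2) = 79 / 650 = 0.12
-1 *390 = -390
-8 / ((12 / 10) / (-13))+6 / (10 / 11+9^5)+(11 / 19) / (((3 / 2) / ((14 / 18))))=28979012944 / 333218637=86.97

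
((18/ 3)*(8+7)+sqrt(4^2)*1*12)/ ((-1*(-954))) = 23/ 159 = 0.14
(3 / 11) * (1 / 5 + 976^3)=13945712643 / 55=253558411.69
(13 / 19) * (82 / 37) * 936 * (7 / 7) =997776 / 703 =1419.31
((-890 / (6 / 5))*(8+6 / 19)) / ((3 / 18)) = -703100 / 19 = -37005.26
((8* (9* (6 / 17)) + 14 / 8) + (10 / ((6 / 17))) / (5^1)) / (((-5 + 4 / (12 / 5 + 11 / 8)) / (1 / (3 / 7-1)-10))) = 47528609 / 485520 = 97.89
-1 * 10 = -10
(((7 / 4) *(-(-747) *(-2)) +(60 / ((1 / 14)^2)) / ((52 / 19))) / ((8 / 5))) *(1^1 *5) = 5257.57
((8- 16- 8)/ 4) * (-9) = 36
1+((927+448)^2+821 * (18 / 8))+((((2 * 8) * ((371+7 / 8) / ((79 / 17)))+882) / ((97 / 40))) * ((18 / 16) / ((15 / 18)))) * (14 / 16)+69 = 58042491539 / 30652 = 1893595.57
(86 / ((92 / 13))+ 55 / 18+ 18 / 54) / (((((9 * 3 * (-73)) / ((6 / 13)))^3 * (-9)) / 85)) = 2187560 / 1160750877076323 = 0.00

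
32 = 32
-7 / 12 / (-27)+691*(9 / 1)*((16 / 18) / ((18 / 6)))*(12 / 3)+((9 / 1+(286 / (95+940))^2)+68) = 31912926659 / 4284900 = 7447.76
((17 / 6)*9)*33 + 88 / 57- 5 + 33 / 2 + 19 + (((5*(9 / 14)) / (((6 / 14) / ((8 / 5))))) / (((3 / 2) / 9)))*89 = 415048 / 57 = 7281.54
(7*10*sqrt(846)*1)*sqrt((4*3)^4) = 30240*sqrt(94) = 293187.68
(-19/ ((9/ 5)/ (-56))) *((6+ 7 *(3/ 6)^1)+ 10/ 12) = 164920/ 27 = 6108.15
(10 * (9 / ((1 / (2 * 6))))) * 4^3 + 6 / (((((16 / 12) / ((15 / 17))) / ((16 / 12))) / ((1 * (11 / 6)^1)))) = 1175205 / 17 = 69129.71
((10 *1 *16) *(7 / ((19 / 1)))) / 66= 560 / 627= 0.89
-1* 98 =-98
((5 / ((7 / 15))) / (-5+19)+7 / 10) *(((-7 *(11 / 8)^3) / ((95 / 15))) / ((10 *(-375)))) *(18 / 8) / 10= 4300461 / 17024000000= 0.00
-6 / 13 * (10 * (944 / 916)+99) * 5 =-750930 / 2977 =-252.24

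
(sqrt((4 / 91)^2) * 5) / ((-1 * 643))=-20 / 58513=-0.00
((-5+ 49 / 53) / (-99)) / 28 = 6 / 4081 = 0.00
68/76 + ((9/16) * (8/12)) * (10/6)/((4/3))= 829/608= 1.36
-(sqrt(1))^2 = -1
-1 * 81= -81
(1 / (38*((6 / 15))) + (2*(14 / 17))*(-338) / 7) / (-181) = 102667 / 233852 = 0.44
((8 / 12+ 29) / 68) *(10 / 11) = 445 / 1122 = 0.40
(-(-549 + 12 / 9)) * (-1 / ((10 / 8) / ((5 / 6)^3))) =-41075 / 162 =-253.55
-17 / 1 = -17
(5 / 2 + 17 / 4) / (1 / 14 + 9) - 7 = -1589 / 254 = -6.26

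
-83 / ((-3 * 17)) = 83 / 51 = 1.63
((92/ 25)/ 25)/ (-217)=-92/ 135625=-0.00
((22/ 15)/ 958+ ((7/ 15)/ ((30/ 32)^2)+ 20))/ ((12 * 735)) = 33193343/ 14258632500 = 0.00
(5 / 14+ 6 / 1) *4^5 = 45568 / 7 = 6509.71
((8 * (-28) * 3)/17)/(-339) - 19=-36275/1921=-18.88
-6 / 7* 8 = -48 / 7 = -6.86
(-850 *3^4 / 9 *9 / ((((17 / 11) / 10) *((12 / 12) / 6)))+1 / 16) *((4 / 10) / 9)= -42767999 / 360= -118800.00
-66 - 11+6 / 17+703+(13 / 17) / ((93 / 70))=991174 / 1581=626.93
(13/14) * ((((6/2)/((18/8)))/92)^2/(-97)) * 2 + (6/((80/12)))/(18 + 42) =9695557/646543800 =0.01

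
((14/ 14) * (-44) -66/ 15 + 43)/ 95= -27/ 475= -0.06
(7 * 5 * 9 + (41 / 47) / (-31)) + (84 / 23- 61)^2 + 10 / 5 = 2779138789 / 770753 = 3605.75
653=653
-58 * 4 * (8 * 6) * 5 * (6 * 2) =-668160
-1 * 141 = -141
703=703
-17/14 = -1.21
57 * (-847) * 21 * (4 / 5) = -4055436 / 5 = -811087.20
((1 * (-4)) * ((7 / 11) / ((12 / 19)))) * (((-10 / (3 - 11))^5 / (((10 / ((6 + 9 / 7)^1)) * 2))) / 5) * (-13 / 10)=104975 / 90112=1.16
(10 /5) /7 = 2 /7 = 0.29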